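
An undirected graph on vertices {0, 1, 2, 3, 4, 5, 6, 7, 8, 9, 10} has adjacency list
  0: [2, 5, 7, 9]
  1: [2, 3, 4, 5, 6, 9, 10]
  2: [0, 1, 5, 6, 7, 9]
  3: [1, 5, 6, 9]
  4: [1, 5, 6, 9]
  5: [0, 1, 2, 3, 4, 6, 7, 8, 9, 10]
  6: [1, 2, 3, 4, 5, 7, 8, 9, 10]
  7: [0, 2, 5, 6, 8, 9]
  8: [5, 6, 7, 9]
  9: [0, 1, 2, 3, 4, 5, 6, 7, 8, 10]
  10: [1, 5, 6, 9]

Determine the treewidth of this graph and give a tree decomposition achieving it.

Treewidth 4.
One optimal decomposition is:
Bags: B1 = {2, 5, 6, 7, 9}  B2 = {1, 2, 5, 6, 9}  B3 = {1, 3, 5, 6, 9}  B4 = {1, 4, 5, 6, 9}  B5 = {5, 6, 7, 8, 9}  B6 = {1, 5, 6, 9, 10}  B7 = {0, 2, 5, 7, 9}
Tree: B1–B2, B2–B3, B2–B4, B1–B5, B4–B6, B1–B7

The largest bag has 5 vertices, giving width 4; this decomposition certifies tw(G) ≤ 4. On the other hand G contains the 5-clique {0, 2, 5, 7, 9}. A clique must lie in a single bag of any decomposition, so no decomposition can have width below 4. Hence tw(G) = 4 exactly.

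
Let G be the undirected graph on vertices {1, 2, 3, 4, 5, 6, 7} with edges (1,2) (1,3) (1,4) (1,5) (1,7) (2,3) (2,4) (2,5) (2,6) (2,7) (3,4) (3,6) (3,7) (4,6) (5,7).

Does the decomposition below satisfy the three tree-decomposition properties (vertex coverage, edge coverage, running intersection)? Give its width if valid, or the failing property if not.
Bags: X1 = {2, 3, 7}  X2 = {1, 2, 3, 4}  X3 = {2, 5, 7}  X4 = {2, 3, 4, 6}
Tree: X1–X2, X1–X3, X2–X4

A tree decomposition must satisfy three properties: every vertex lies in some bag; for every edge, both endpoints lie together in some bag; and for every vertex, the bags containing it form a connected subtree. Here edge (1,7) lies in no bag, so the decomposition is invalid.

No — edge (1,7) lies in no bag.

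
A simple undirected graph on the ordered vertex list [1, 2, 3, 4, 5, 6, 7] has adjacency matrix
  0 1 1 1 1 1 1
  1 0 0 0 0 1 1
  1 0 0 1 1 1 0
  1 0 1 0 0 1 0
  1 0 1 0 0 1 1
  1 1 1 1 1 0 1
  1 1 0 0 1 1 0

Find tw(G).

A width-3 tree decomposition is:
Bags: B1 = {1, 3, 5, 6}  B2 = {1, 3, 4, 6}  B3 = {1, 5, 6, 7}  B4 = {1, 2, 6, 7}
Tree: B1–B2, B1–B3, B3–B4
The largest bag has 4 vertices, giving width 3; this decomposition certifies tw(G) ≤ 3. Conversely, {1, 2, 6, 7} is a clique of size 4, and the vertices of any clique must share a bag in every tree decomposition; so some bag has ≥ 4 vertices and tw(G) ≥ 3. Combining the bounds, tw(G) = 3.

3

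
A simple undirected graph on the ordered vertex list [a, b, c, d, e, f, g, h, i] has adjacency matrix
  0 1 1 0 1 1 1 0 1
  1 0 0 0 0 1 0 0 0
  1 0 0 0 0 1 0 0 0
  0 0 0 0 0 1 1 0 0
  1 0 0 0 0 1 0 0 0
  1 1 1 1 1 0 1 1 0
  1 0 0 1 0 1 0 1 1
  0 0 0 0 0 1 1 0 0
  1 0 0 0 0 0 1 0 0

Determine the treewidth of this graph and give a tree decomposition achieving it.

Each bag holds 3 vertices, so the decomposition has width 2, which upper-bounds the treewidth. On the other hand G contains the 3-clique {d, f, g}. A clique must lie in a single bag of any decomposition, so no decomposition can have width below 2. Therefore the treewidth is 2.

Treewidth 2.
Bags: B1 = {a, g, i}  B2 = {a, f, g}  B3 = {a, c, f}  B4 = {f, g, h}  B5 = {d, f, g}  B6 = {a, b, f}  B7 = {a, e, f}
Tree: B1–B2, B2–B3, B2–B4, B2–B5, B3–B6, B2–B7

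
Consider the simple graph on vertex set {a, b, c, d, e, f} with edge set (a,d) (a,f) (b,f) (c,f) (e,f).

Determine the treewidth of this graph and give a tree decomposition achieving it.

Every bag has size at most 2, so the width is 2 − 1 = 1 and tw(G) ≤ 1. Any graph with an edge has treewidth ≥ 1, and G has the edge f–a. Hence tw(G) = 1 exactly.

Treewidth 1.
One such decomposition:
Bags: B1 = {a, f}  B2 = {a, d}  B3 = {b, f}  B4 = {e, f}  B5 = {c, f}
Tree: B1–B2, B1–B3, B1–B4, B4–B5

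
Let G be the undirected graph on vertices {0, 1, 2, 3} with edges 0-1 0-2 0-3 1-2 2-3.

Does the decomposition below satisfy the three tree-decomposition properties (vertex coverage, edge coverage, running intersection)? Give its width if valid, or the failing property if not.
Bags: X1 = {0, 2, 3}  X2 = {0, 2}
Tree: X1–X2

No — vertex 1 appears in no bag.

A tree decomposition must satisfy three properties: every vertex lies in some bag; for every edge, both endpoints lie together in some bag; and for every vertex, the bags containing it form a connected subtree. Here vertex 1 appears in no bag, so the decomposition is invalid.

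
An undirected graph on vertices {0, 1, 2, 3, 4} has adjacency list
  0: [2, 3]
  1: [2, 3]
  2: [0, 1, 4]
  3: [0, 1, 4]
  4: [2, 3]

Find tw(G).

A width-2 tree decomposition is:
Bags: B1 = {1, 2, 3}  B2 = {0, 2, 3}  B3 = {2, 3, 4}
Tree: B1–B2, B2–B3
Each bag holds 3 vertices, so the decomposition has width 2, which upper-bounds the treewidth. For the lower bound, G contains the cycle 2–1–3–0–2, so G is not a forest; only forests have treewidth ≤ 1, hence tw(G) ≥ 2. Combining the bounds, tw(G) = 2.

2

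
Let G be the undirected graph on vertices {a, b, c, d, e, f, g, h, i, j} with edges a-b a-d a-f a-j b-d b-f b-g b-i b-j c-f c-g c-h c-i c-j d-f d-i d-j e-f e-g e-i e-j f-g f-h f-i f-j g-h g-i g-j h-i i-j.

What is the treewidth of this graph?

4

A width-4 tree decomposition is:
Bags: B1 = {b, f, g, i, j}  B2 = {b, d, f, i, j}  B3 = {c, f, g, i, j}  B4 = {e, f, g, i, j}  B5 = {a, b, d, f, j}  B6 = {c, f, g, h, i}
Tree: B1–B2, B1–B3, B1–B4, B2–B5, B3–B6
Each bag holds 5 vertices, so the decomposition has width 4, which upper-bounds the treewidth. On the other hand G contains the 5-clique {a, b, d, f, j}. A clique must lie in a single bag of any decomposition, so no decomposition can have width below 4. Hence tw(G) = 4 exactly.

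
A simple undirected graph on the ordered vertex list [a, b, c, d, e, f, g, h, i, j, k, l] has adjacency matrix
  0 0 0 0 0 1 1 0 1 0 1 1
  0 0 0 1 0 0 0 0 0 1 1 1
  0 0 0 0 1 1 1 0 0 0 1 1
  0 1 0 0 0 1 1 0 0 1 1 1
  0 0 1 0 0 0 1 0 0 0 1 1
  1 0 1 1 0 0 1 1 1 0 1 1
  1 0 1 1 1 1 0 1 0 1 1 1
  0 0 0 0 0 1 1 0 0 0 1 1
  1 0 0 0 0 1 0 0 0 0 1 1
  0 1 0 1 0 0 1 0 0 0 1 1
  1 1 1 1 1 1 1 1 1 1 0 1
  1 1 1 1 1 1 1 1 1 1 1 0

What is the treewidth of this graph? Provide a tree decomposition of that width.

Treewidth 4.
One such decomposition:
Bags: B1 = {c, f, g, k, l}  B2 = {a, f, g, k, l}  B3 = {d, f, g, k, l}  B4 = {a, f, i, k, l}  B5 = {c, e, g, k, l}  B6 = {f, g, h, k, l}  B7 = {d, g, j, k, l}  B8 = {b, d, j, k, l}
Tree: B1–B2, B1–B3, B2–B4, B1–B5, B2–B6, B3–B7, B7–B8

The largest bag has 5 vertices, giving width 4; this decomposition certifies tw(G) ≤ 4. Conversely, {d, g, j, k, l} is a clique of size 5, and the vertices of any clique must share a bag in every tree decomposition; so some bag has ≥ 5 vertices and tw(G) ≥ 4. Combining the bounds, tw(G) = 4.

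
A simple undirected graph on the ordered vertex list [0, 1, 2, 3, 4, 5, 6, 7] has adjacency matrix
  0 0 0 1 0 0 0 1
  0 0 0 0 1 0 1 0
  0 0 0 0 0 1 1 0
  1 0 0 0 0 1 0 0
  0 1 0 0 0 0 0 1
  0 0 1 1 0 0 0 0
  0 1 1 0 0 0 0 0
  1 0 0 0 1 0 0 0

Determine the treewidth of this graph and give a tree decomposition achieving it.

The largest bag has 3 vertices, giving width 2; this decomposition certifies tw(G) ≤ 2. Since 6–1–4–7–0–3–5–2–6 is a cycle in G, G is not acyclic. Forests are exactly the graphs of treewidth ≤ 1, so tw(G) ≥ 2. Therefore the treewidth is 2.

Treewidth 2.
One such decomposition:
Bags: B1 = {1, 4, 6}  B2 = {4, 6, 7}  B3 = {0, 6, 7}  B4 = {0, 3, 6}  B5 = {3, 5, 6}  B6 = {2, 5, 6}
Tree: B1–B2, B2–B3, B3–B4, B4–B5, B5–B6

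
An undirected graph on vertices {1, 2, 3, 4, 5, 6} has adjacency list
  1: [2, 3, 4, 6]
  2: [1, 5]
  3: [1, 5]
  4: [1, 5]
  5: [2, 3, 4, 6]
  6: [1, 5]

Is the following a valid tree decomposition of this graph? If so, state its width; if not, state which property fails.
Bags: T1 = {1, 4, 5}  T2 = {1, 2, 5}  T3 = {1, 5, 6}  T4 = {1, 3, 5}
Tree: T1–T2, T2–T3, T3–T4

Yes; width 2.

Every vertex of G appears in some bag (union = {1, 2, 3, 4, 5, 6}); every edge is covered by a bag; and for each vertex v the set of bags containing v is connected in the bag tree. The decomposition is therefore valid. The largest bag has 3 vertices, so the width is 2.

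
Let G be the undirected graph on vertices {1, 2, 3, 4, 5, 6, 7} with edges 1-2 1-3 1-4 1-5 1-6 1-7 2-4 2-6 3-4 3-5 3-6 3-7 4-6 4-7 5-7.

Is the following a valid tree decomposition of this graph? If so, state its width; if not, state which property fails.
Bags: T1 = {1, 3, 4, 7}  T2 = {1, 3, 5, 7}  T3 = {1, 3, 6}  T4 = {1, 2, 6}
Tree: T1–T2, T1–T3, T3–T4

A tree decomposition must satisfy three properties: every vertex lies in some bag; for every edge, both endpoints lie together in some bag; and for every vertex, the bags containing it form a connected subtree. Here edge (4,6) lies in no bag, so the decomposition is invalid.

No — edge (4,6) lies in no bag.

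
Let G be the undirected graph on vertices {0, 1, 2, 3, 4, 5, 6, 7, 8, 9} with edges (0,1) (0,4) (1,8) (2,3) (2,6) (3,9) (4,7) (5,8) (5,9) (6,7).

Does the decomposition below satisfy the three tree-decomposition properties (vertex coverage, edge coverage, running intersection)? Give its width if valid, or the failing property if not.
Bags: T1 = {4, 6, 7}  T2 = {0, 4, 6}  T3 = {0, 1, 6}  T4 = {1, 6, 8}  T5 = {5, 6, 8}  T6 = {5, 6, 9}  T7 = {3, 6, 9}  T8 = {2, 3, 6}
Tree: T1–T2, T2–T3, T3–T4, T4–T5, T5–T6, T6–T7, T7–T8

Yes; width 2.

Checking the three conditions: (i) the bags cover all of {0, 1, 2, 3, 4, 5, 6, 7, 8, 9}; (ii) for each edge, some bag contains both endpoints; (iii) the bags containing any fixed vertex form a subtree. All hold, so the decomposition is valid with width 3 − 1 = 2.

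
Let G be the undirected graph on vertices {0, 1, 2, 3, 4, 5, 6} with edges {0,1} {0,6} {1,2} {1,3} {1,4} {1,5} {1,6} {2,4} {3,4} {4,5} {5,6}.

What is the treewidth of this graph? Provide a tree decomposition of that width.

The largest bag has 3 vertices, giving width 2; this decomposition certifies tw(G) ≤ 2. Conversely, {0, 1, 6} is a clique of size 3, and the vertices of any clique must share a bag in every tree decomposition; so some bag has ≥ 3 vertices and tw(G) ≥ 2. Therefore the treewidth is 2.

Treewidth 2.
Bags: B1 = {1, 5, 6}  B2 = {0, 1, 6}  B3 = {1, 4, 5}  B4 = {1, 2, 4}  B5 = {1, 3, 4}
Tree: B1–B2, B1–B3, B3–B4, B3–B5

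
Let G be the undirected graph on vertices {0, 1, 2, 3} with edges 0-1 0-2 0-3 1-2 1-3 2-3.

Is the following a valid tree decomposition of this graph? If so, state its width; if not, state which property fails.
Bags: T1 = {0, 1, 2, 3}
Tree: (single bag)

Every vertex of G appears in some bag (union = {0, 1, 2, 3}); every edge is covered by a bag; and for each vertex v the set of bags containing v is connected in the bag tree. The decomposition is therefore valid. The largest bag has 4 vertices, so the width is 3.

Yes; width 3.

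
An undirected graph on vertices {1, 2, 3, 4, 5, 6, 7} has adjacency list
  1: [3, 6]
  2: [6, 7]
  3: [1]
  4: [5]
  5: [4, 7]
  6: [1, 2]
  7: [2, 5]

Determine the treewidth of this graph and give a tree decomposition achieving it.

Each bag holds 2 vertices, so the decomposition has width 1, which upper-bounds the treewidth. Any graph with an edge has treewidth ≥ 1, and G has the edge 3–1. The upper and lower bounds meet at 1, so that is the treewidth.

Treewidth 1.
One optimal decomposition is:
Bags: B1 = {1, 3}  B2 = {1, 6}  B3 = {2, 6}  B4 = {2, 7}  B5 = {5, 7}  B6 = {4, 5}
Tree: B1–B2, B2–B3, B3–B4, B4–B5, B5–B6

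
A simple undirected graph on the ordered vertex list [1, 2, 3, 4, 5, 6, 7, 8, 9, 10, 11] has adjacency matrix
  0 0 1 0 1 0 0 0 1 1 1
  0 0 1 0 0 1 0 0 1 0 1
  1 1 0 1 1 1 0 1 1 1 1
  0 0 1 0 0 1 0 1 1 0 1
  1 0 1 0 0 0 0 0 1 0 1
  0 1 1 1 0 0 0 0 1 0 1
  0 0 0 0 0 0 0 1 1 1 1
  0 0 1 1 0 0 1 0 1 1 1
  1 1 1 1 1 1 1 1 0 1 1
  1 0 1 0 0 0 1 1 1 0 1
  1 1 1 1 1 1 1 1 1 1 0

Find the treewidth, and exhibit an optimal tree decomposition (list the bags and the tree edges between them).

The largest bag has 5 vertices, giving width 4; this decomposition certifies tw(G) ≤ 4. Conversely, {1, 3, 9, 10, 11} is a clique of size 5, and the vertices of any clique must share a bag in every tree decomposition; so some bag has ≥ 5 vertices and tw(G) ≥ 4. The upper and lower bounds meet at 4, so that is the treewidth.

Treewidth 4.
One optimal decomposition is:
Bags: B1 = {3, 4, 6, 9, 11}  B2 = {3, 4, 8, 9, 11}  B3 = {2, 3, 6, 9, 11}  B4 = {3, 8, 9, 10, 11}  B5 = {1, 3, 9, 10, 11}  B6 = {1, 3, 5, 9, 11}  B7 = {7, 8, 9, 10, 11}
Tree: B1–B2, B1–B3, B2–B4, B4–B5, B5–B6, B4–B7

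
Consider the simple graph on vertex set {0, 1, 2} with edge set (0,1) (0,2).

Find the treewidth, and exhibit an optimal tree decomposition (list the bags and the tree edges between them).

Each bag holds 2 vertices, so the decomposition has width 1, which upper-bounds the treewidth. G has an edge, so its treewidth is at least 1. Therefore the treewidth is 1.

Treewidth 1.
One optimal decomposition is:
Bags: B1 = {0, 1}  B2 = {0, 2}
Tree: B1–B2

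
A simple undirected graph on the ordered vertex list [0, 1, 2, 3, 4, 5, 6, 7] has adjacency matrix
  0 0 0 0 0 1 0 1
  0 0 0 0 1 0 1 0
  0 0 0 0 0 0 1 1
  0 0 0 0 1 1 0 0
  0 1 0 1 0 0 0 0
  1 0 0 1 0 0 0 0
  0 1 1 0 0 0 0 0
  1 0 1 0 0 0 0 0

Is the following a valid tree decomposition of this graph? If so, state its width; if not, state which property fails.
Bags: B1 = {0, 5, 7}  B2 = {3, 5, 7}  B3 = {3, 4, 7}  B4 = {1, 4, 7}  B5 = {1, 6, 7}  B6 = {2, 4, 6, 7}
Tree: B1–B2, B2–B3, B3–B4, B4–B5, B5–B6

A tree decomposition must satisfy three properties: every vertex lies in some bag; for every edge, both endpoints lie together in some bag; and for every vertex, the bags containing it form a connected subtree. Here bags containing vertex 4 are not connected in the tree, so the decomposition is invalid.

No — bags containing vertex 4 are not connected in the tree.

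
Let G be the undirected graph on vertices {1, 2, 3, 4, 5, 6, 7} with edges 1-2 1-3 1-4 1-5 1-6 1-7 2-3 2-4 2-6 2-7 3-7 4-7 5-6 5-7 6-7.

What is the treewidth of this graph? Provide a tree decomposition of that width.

Each bag holds 4 vertices, so the decomposition has width 3, which upper-bounds the treewidth. On the other hand G contains the 4-clique {1, 2, 3, 7}. A clique must lie in a single bag of any decomposition, so no decomposition can have width below 3. The upper and lower bounds meet at 3, so that is the treewidth.

Treewidth 3.
One optimal decomposition is:
Bags: B1 = {1, 2, 4, 7}  B2 = {1, 2, 6, 7}  B3 = {1, 2, 3, 7}  B4 = {1, 5, 6, 7}
Tree: B1–B2, B1–B3, B2–B4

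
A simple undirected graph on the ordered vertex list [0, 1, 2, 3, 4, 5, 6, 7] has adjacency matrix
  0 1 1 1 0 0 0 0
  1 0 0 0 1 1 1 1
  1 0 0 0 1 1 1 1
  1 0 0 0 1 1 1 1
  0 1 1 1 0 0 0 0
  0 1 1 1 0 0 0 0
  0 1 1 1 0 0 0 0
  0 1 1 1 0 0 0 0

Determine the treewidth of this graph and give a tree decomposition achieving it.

Treewidth 3.
One optimal decomposition is:
Bags: B1 = {1, 2, 3, 7}  B2 = {1, 2, 3, 6}  B3 = {0, 1, 2, 3}  B4 = {1, 2, 3, 5}  B5 = {1, 2, 3, 4}
Tree: B1–B2, B2–B3, B3–B4, B4–B5

Each bag holds 4 vertices, so the decomposition has width 3, which upper-bounds the treewidth. For the lower bound: the 4 vertex sets {3,7}, {1,6}, {2}, {0} are disjoint, each induces a connected subgraph, and every pair is joined by at least one edge of G. Contracting each set to a single vertex therefore yields K_{4} as a minor, and since treewidth is minor-monotone, tw(G) ≥ tw(K_{4}) = 3. Hence tw(G) = 3 exactly.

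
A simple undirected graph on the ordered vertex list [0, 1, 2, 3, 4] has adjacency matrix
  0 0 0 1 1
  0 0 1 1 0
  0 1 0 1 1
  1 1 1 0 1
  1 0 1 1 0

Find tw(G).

A width-2 tree decomposition is:
Bags: B1 = {2, 3, 4}  B2 = {1, 2, 3}  B3 = {0, 3, 4}
Tree: B1–B2, B1–B3
Every bag has size at most 3, so the width is 3 − 1 = 2 and tw(G) ≤ 2. For the lower bound, the 3 vertices {0, 3, 4} are pairwise adjacent, and any tree decomposition puts a clique entirely inside one bag — forcing width ≥ 2. Hence tw(G) = 2 exactly.

2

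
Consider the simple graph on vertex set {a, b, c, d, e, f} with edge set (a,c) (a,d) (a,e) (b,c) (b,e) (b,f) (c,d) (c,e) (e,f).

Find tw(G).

2

A width-2 tree decomposition is:
Bags: B1 = {b, c, e}  B2 = {b, e, f}  B3 = {a, c, e}  B4 = {a, c, d}
Tree: B1–B2, B1–B3, B3–B4
Each bag holds 3 vertices, so the decomposition has width 2, which upper-bounds the treewidth. For the lower bound, the 3 vertices {a, c, d} are pairwise adjacent, and any tree decomposition puts a clique entirely inside one bag — forcing width ≥ 2. Hence tw(G) = 2 exactly.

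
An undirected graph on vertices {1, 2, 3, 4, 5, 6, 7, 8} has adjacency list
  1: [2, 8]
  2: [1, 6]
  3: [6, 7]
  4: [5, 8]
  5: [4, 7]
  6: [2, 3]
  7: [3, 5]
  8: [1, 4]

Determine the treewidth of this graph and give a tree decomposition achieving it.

The largest bag has 3 vertices, giving width 2; this decomposition certifies tw(G) ≤ 2. For the lower bound, G contains the cycle 3–6–2–1–8–4–5–7–3, so G is not a forest; only forests have treewidth ≤ 1, hence tw(G) ≥ 2. Combining the bounds, tw(G) = 2.

Treewidth 2.
One optimal decomposition is:
Bags: B1 = {2, 3, 6}  B2 = {1, 2, 3}  B3 = {1, 3, 8}  B4 = {3, 4, 8}  B5 = {3, 4, 5}  B6 = {3, 5, 7}
Tree: B1–B2, B2–B3, B3–B4, B4–B5, B5–B6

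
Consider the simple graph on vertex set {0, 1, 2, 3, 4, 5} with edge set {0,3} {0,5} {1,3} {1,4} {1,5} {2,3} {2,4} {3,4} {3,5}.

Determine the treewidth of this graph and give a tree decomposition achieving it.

The largest bag has 3 vertices, giving width 2; this decomposition certifies tw(G) ≤ 2. For the lower bound, the 3 vertices {0, 3, 5} are pairwise adjacent, and any tree decomposition puts a clique entirely inside one bag — forcing width ≥ 2. Therefore the treewidth is 2.

Treewidth 2.
One optimal decomposition is:
Bags: B1 = {1, 3, 4}  B2 = {1, 3, 5}  B3 = {0, 3, 5}  B4 = {2, 3, 4}
Tree: B1–B2, B2–B3, B1–B4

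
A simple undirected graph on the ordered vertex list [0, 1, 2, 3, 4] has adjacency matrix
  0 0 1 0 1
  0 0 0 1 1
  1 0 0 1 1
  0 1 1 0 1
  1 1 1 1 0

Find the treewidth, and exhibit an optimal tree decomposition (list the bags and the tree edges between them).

Every bag has size at most 3, so the width is 3 − 1 = 2 and tw(G) ≤ 2. On the other hand G contains the 3-clique {1, 3, 4}. A clique must lie in a single bag of any decomposition, so no decomposition can have width below 2. Hence tw(G) = 2 exactly.

Treewidth 2.
Bags: B1 = {0, 2, 4}  B2 = {2, 3, 4}  B3 = {1, 3, 4}
Tree: B1–B2, B2–B3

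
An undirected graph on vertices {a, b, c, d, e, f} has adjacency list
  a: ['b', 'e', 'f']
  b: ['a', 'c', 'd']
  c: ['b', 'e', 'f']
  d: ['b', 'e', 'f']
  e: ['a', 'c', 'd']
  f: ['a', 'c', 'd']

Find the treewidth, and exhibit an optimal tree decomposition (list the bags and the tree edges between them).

Every bag has size at most 4, so the width is 4 − 1 = 3 and tw(G) ≤ 3. For the lower bound: the 4 vertex sets {d,f}, {a,b}, {e}, {c} are disjoint, each induces a connected subgraph, and every pair is joined by at least one edge of G. Contracting each set to a single vertex therefore yields K_{4} as a minor, and since treewidth is minor-monotone, tw(G) ≥ tw(K_{4}) = 3. Hence tw(G) = 3 exactly.

Treewidth 3.
One optimal decomposition is:
Bags: B1 = {b, d, e, f}  B2 = {a, b, e, f}  B3 = {b, c, e, f}
Tree: B1–B2, B2–B3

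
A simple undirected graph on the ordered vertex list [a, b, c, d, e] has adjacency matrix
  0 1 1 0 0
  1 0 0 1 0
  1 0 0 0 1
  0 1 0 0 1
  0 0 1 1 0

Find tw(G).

2

A width-2 tree decomposition is:
Bags: B1 = {c, d, e}  B2 = {b, c, d}  B3 = {a, b, c}
Tree: B1–B2, B2–B3
Every bag has size at most 3, so the width is 3 − 1 = 2 and tw(G) ≤ 2. Since c–e–d–b–a–c is a cycle in G, G is not acyclic. Forests are exactly the graphs of treewidth ≤ 1, so tw(G) ≥ 2. Therefore the treewidth is 2.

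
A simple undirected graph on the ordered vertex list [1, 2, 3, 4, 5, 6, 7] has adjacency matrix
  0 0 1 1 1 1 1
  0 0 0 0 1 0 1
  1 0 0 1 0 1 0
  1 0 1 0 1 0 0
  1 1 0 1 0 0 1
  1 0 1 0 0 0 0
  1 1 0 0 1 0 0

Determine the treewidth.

2

A width-2 tree decomposition is:
Bags: B1 = {1, 4, 5}  B2 = {1, 3, 4}  B3 = {1, 5, 7}  B4 = {1, 3, 6}  B5 = {2, 5, 7}
Tree: B1–B2, B1–B3, B2–B4, B3–B5
Every bag has size at most 3, so the width is 3 − 1 = 2 and tw(G) ≤ 2. On the other hand G contains the 3-clique {1, 3, 4}. A clique must lie in a single bag of any decomposition, so no decomposition can have width below 2. Hence tw(G) = 2 exactly.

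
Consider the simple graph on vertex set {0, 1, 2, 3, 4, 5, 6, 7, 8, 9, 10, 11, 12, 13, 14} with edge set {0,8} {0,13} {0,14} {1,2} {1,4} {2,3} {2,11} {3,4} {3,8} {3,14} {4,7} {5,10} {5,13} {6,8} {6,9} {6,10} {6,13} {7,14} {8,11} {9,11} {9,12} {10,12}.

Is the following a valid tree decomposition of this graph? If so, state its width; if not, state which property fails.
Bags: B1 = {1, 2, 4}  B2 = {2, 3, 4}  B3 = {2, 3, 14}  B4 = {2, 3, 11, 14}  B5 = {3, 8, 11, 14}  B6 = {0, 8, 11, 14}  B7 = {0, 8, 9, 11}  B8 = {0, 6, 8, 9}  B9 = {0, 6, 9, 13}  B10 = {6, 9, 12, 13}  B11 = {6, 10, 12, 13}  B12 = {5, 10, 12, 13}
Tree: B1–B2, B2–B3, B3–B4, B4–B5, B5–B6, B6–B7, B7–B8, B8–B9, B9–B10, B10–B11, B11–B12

No — vertex 7 appears in no bag.

A tree decomposition must satisfy three properties: every vertex lies in some bag; for every edge, both endpoints lie together in some bag; and for every vertex, the bags containing it form a connected subtree. Here vertex 7 appears in no bag, so the decomposition is invalid.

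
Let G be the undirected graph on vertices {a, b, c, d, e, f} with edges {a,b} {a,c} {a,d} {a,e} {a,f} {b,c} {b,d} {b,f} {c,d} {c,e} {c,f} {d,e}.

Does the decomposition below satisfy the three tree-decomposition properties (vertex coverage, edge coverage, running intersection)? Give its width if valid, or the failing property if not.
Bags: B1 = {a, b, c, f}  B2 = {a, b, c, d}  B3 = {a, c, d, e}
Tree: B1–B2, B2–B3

Vertex coverage: the bags together contain {a, b, c, d, e, f}, the full vertex set. Edge coverage: each edge of G has both endpoints in at least one bag. Running intersection: for every vertex, the bags containing it form a connected subtree. All three properties hold, so this is a valid tree decomposition of width max|bag| − 1 = 3, and hence tw(G) ≤ 3.

Yes; width 3.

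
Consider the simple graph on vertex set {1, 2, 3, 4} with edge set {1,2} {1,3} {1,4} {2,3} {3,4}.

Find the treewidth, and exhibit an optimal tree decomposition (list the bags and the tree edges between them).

Every bag has size at most 3, so the width is 3 − 1 = 2 and tw(G) ≤ 2. For the lower bound, the 3 vertices {1, 2, 3} are pairwise adjacent, and any tree decomposition puts a clique entirely inside one bag — forcing width ≥ 2. The upper and lower bounds meet at 2, so that is the treewidth.

Treewidth 2.
Bags: B1 = {1, 3, 4}  B2 = {1, 2, 3}
Tree: B1–B2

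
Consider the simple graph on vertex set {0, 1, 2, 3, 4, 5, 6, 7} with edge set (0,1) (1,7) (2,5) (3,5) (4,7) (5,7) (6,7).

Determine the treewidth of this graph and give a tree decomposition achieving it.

Treewidth 1.
One optimal decomposition is:
Bags: B1 = {4, 7}  B2 = {1, 7}  B3 = {5, 7}  B4 = {3, 5}  B5 = {0, 1}  B6 = {2, 5}  B7 = {6, 7}
Tree: B1–B2, B1–B3, B3–B4, B2–B5, B3–B6, B2–B7

The largest bag has 2 vertices, giving width 1; this decomposition certifies tw(G) ≤ 1. Any graph with an edge has treewidth ≥ 1, and G has the edge 7–4. Hence tw(G) = 1 exactly.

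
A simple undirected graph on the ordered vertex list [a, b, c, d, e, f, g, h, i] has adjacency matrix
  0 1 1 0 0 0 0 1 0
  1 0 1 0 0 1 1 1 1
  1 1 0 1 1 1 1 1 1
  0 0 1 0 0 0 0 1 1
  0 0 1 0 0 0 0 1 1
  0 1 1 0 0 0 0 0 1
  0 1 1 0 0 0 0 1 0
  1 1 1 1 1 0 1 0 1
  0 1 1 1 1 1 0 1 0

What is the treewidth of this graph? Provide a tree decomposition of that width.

Every bag has size at most 4, so the width is 4 − 1 = 3 and tw(G) ≤ 3. Conversely, {c, d, h, i} is a clique of size 4, and the vertices of any clique must share a bag in every tree decomposition; so some bag has ≥ 4 vertices and tw(G) ≥ 3. Hence tw(G) = 3 exactly.

Treewidth 3.
One optimal decomposition is:
Bags: B1 = {b, c, h, i}  B2 = {c, e, h, i}  B3 = {b, c, g, h}  B4 = {b, c, f, i}  B5 = {c, d, h, i}  B6 = {a, b, c, h}
Tree: B1–B2, B1–B3, B1–B4, B2–B5, B1–B6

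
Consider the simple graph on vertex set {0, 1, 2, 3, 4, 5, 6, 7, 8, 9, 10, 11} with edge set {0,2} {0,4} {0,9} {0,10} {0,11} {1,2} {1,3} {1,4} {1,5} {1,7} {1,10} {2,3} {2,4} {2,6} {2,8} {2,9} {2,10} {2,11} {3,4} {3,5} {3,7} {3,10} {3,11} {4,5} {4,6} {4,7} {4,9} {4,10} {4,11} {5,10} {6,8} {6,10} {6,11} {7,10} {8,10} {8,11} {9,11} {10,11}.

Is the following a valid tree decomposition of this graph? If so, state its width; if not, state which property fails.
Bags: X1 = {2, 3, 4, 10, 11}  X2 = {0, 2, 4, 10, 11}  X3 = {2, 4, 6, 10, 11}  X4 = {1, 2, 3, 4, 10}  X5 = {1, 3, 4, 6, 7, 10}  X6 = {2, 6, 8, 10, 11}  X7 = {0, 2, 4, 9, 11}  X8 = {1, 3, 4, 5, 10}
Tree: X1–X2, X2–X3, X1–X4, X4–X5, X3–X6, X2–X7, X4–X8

A tree decomposition must satisfy three properties: every vertex lies in some bag; for every edge, both endpoints lie together in some bag; and for every vertex, the bags containing it form a connected subtree. Here bags containing vertex 6 are not connected in the tree, so the decomposition is invalid.

No — bags containing vertex 6 are not connected in the tree.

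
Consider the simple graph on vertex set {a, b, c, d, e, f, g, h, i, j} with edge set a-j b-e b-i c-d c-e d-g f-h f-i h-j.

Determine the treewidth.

A width-1 tree decomposition is:
Bags: B1 = {a, j}  B2 = {h, j}  B3 = {f, h}  B4 = {f, i}  B5 = {b, i}  B6 = {b, e}  B7 = {c, e}  B8 = {c, d}  B9 = {d, g}
Tree: B1–B2, B2–B3, B3–B4, B4–B5, B5–B6, B6–B7, B7–B8, B8–B9
Every bag has size at most 2, so the width is 2 − 1 = 1 and tw(G) ≤ 1. Any graph with an edge has treewidth ≥ 1, and G has the edge a–j. Therefore the treewidth is 1.

1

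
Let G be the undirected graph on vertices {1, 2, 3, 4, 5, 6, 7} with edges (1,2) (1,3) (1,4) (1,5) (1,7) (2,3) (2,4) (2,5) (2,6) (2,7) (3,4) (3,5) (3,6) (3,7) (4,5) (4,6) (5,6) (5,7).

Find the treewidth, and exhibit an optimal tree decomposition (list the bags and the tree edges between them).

Treewidth 4.
One optimal decomposition is:
Bags: B1 = {1, 2, 3, 4, 5}  B2 = {1, 2, 3, 5, 7}  B3 = {2, 3, 4, 5, 6}
Tree: B1–B2, B1–B3

Each bag holds 5 vertices, so the decomposition has width 4, which upper-bounds the treewidth. Conversely, {1, 2, 3, 4, 5} is a clique of size 5, and the vertices of any clique must share a bag in every tree decomposition; so some bag has ≥ 5 vertices and tw(G) ≥ 4. Therefore the treewidth is 4.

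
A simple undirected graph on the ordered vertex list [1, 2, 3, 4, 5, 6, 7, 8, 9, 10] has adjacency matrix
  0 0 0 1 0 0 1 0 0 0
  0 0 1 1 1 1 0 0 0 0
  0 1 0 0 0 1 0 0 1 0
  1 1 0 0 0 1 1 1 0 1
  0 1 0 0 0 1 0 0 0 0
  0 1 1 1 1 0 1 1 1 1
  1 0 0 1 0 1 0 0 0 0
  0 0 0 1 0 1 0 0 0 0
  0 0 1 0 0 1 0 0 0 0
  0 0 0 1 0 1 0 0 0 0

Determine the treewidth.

2

A width-2 tree decomposition is:
Bags: B1 = {2, 4, 6}  B2 = {2, 3, 6}  B3 = {4, 6, 7}  B4 = {4, 6, 10}  B5 = {2, 5, 6}  B6 = {3, 6, 9}  B7 = {1, 4, 7}  B8 = {4, 6, 8}
Tree: B1–B2, B1–B3, B3–B4, B2–B5, B2–B6, B3–B7, B1–B8
Each bag holds 3 vertices, so the decomposition has width 2, which upper-bounds the treewidth. For the lower bound, the 3 vertices {1, 4, 7} are pairwise adjacent, and any tree decomposition puts a clique entirely inside one bag — forcing width ≥ 2. The upper and lower bounds meet at 2, so that is the treewidth.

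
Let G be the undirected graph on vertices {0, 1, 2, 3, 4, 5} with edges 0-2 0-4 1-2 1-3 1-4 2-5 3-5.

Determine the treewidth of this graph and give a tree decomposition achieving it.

The largest bag has 3 vertices, giving width 2; this decomposition certifies tw(G) ≤ 2. Since 0–4–1–2–0 is a cycle in G, G is not acyclic. Forests are exactly the graphs of treewidth ≤ 1, so tw(G) ≥ 2. Hence tw(G) = 2 exactly.

Treewidth 2.
One optimal decomposition is:
Bags: B1 = {0, 2, 4}  B2 = {1, 2, 4}  B3 = {1, 2, 5}  B4 = {1, 3, 5}
Tree: B1–B2, B2–B3, B3–B4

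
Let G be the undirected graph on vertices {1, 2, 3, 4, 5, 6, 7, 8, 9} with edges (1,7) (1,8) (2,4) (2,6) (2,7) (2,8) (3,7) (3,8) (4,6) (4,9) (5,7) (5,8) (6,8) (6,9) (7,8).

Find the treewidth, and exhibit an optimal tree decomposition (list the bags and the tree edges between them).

Treewidth 2.
One optimal decomposition is:
Bags: B1 = {5, 7, 8}  B2 = {1, 7, 8}  B3 = {2, 7, 8}  B4 = {2, 6, 8}  B5 = {2, 4, 6}  B6 = {3, 7, 8}  B7 = {4, 6, 9}
Tree: B1–B2, B1–B3, B3–B4, B4–B5, B2–B6, B5–B7

Each bag holds 3 vertices, so the decomposition has width 2, which upper-bounds the treewidth. On the other hand G contains the 3-clique {2, 6, 8}. A clique must lie in a single bag of any decomposition, so no decomposition can have width below 2. Combining the bounds, tw(G) = 2.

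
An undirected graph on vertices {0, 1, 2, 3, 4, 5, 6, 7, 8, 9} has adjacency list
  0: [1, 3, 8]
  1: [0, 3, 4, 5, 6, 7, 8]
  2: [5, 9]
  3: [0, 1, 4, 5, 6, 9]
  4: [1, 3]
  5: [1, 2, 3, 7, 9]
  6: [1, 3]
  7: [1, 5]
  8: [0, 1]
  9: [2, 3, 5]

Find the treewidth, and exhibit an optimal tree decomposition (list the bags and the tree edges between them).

Treewidth 2.
One such decomposition:
Bags: B1 = {1, 3, 6}  B2 = {1, 3, 5}  B3 = {1, 3, 4}  B4 = {0, 1, 3}  B5 = {3, 5, 9}  B6 = {0, 1, 8}  B7 = {1, 5, 7}  B8 = {2, 5, 9}
Tree: B1–B2, B2–B3, B1–B4, B2–B5, B4–B6, B2–B7, B5–B8

The largest bag has 3 vertices, giving width 2; this decomposition certifies tw(G) ≤ 2. Conversely, {0, 1, 8} is a clique of size 3, and the vertices of any clique must share a bag in every tree decomposition; so some bag has ≥ 3 vertices and tw(G) ≥ 2. Therefore the treewidth is 2.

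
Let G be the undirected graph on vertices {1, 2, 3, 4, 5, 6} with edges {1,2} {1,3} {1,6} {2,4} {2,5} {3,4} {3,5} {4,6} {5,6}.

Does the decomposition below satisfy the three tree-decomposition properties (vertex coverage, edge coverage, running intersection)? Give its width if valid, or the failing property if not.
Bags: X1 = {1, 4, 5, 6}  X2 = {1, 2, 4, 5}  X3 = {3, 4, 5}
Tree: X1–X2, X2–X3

No — edge (1,3) lies in no bag.

A tree decomposition must satisfy three properties: every vertex lies in some bag; for every edge, both endpoints lie together in some bag; and for every vertex, the bags containing it form a connected subtree. Here edge (1,3) lies in no bag, so the decomposition is invalid.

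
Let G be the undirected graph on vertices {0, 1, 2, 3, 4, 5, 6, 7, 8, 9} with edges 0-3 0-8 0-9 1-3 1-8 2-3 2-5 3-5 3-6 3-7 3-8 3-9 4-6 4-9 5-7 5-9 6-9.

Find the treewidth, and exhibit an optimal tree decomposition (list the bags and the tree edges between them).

Treewidth 2.
Bags: B1 = {3, 5, 9}  B2 = {0, 3, 9}  B3 = {3, 5, 7}  B4 = {0, 3, 8}  B5 = {3, 6, 9}  B6 = {4, 6, 9}  B7 = {2, 3, 5}  B8 = {1, 3, 8}
Tree: B1–B2, B1–B3, B2–B4, B2–B5, B5–B6, B3–B7, B4–B8

Each bag holds 3 vertices, so the decomposition has width 2, which upper-bounds the treewidth. Conversely, {0, 3, 8} is a clique of size 3, and the vertices of any clique must share a bag in every tree decomposition; so some bag has ≥ 3 vertices and tw(G) ≥ 2. Therefore the treewidth is 2.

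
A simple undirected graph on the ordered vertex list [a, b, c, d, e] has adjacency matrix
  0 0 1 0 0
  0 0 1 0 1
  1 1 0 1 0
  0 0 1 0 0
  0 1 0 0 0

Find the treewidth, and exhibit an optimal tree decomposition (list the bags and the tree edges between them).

Every bag has size at most 2, so the width is 2 − 1 = 1 and tw(G) ≤ 1. Any graph with an edge has treewidth ≥ 1, and G has the edge b–e. Therefore the treewidth is 1.

Treewidth 1.
One optimal decomposition is:
Bags: B1 = {b, e}  B2 = {b, c}  B3 = {a, c}  B4 = {c, d}
Tree: B1–B2, B2–B3, B2–B4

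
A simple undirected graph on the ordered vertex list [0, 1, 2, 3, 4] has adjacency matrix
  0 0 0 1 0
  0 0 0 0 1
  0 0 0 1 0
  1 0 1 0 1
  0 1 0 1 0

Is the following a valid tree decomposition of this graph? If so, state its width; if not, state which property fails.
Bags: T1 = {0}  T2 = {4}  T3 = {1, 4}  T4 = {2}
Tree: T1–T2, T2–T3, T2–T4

A tree decomposition must satisfy three properties: every vertex lies in some bag; for every edge, both endpoints lie together in some bag; and for every vertex, the bags containing it form a connected subtree. Here vertex 3 appears in no bag, so the decomposition is invalid.

No — vertex 3 appears in no bag.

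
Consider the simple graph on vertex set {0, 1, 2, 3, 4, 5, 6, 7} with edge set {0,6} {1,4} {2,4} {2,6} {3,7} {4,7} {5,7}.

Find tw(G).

1

A width-1 tree decomposition is:
Bags: B1 = {4, 7}  B2 = {2, 4}  B3 = {3, 7}  B4 = {5, 7}  B5 = {1, 4}  B6 = {2, 6}  B7 = {0, 6}
Tree: B1–B2, B1–B3, B3–B4, B2–B5, B2–B6, B6–B7
The largest bag has 2 vertices, giving width 1; this decomposition certifies tw(G) ≤ 1. Since G has at least one edge (e.g. 7–4), it is not an edgeless graph, so tw(G) ≥ 1. The upper and lower bounds meet at 1, so that is the treewidth.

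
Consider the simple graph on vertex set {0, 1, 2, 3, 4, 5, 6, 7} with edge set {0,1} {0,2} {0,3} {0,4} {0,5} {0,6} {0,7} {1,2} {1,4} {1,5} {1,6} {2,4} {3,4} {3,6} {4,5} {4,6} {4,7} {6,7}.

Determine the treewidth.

3

A width-3 tree decomposition is:
Bags: B1 = {0, 1, 4, 6}  B2 = {0, 4, 6, 7}  B3 = {0, 1, 2, 4}  B4 = {0, 1, 4, 5}  B5 = {0, 3, 4, 6}
Tree: B1–B2, B1–B3, B1–B4, B1–B5
Each bag holds 4 vertices, so the decomposition has width 3, which upper-bounds the treewidth. Conversely, {0, 1, 2, 4} is a clique of size 4, and the vertices of any clique must share a bag in every tree decomposition; so some bag has ≥ 4 vertices and tw(G) ≥ 3. Hence tw(G) = 3 exactly.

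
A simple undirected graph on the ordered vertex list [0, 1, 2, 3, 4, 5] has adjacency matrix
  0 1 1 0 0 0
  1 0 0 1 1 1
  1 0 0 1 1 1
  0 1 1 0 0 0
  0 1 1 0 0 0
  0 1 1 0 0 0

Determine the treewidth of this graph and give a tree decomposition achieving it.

The largest bag has 3 vertices, giving width 2; this decomposition certifies tw(G) ≤ 2. Since 1–5–2–4–1 is a cycle in G, G is not acyclic. Forests are exactly the graphs of treewidth ≤ 1, so tw(G) ≥ 2. Therefore the treewidth is 2.

Treewidth 2.
One optimal decomposition is:
Bags: B1 = {1, 2, 5}  B2 = {1, 2, 4}  B3 = {0, 1, 2}  B4 = {1, 2, 3}
Tree: B1–B2, B2–B3, B3–B4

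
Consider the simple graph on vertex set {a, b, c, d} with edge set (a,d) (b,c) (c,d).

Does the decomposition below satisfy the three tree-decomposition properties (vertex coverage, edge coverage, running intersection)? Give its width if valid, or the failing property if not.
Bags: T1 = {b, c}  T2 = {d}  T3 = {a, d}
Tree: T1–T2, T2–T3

A tree decomposition must satisfy three properties: every vertex lies in some bag; for every edge, both endpoints lie together in some bag; and for every vertex, the bags containing it form a connected subtree. Here edge (c,d) lies in no bag, so the decomposition is invalid.

No — edge (c,d) lies in no bag.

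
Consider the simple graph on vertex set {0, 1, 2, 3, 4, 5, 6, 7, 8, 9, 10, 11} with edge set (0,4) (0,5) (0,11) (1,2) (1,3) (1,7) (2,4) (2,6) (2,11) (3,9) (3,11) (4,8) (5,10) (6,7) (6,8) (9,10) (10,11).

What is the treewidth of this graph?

A width-3 tree decomposition is:
Bags: B1 = {4, 6, 7, 8}  B2 = {2, 4, 6, 7}  B3 = {1, 2, 4, 7}  B4 = {0, 1, 2, 4}  B5 = {0, 1, 2, 11}  B6 = {0, 1, 3, 11}  B7 = {0, 3, 5, 11}  B8 = {3, 5, 10, 11}  B9 = {3, 5, 9, 10}
Tree: B1–B2, B2–B3, B3–B4, B4–B5, B5–B6, B6–B7, B7–B8, B8–B9
Each bag holds 4 vertices, so the decomposition has width 3, which upper-bounds the treewidth. For the lower bound: the 4 vertex sets {6,7,8}, {4}, {2}, {0,1,3,11} are disjoint, each induces a connected subgraph, and every pair is joined by at least one edge of G. Contracting each set to a single vertex therefore yields K_{4} as a minor, and since treewidth is minor-monotone, tw(G) ≥ tw(K_{4}) = 3. Hence tw(G) = 3 exactly.

3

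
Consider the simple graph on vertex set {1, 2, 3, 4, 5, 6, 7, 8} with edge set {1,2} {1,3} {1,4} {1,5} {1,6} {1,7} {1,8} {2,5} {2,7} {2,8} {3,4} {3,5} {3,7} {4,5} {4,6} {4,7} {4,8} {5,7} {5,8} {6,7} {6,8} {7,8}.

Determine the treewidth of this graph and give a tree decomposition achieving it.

Treewidth 4.
One such decomposition:
Bags: B1 = {1, 2, 5, 7, 8}  B2 = {1, 4, 5, 7, 8}  B3 = {1, 4, 6, 7, 8}  B4 = {1, 3, 4, 5, 7}
Tree: B1–B2, B2–B3, B2–B4

Each bag holds 5 vertices, so the decomposition has width 4, which upper-bounds the treewidth. For the lower bound, the 5 vertices {1, 2, 5, 7, 8} are pairwise adjacent, and any tree decomposition puts a clique entirely inside one bag — forcing width ≥ 4. Combining the bounds, tw(G) = 4.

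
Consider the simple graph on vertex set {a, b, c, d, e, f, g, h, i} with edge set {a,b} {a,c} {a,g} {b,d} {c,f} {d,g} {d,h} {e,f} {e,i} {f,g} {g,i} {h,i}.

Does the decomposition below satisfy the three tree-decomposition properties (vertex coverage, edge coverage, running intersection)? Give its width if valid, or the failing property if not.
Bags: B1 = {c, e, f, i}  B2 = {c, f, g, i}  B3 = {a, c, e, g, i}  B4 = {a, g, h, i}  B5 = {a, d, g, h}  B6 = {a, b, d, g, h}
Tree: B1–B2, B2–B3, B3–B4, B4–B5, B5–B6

No — bags containing vertex e are not connected in the tree.

A tree decomposition must satisfy three properties: every vertex lies in some bag; for every edge, both endpoints lie together in some bag; and for every vertex, the bags containing it form a connected subtree. Here bags containing vertex e are not connected in the tree, so the decomposition is invalid.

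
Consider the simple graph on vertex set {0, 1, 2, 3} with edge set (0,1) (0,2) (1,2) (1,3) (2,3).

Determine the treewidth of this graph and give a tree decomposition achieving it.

Treewidth 2.
One optimal decomposition is:
Bags: B1 = {0, 1, 2}  B2 = {1, 2, 3}
Tree: B1–B2

Every bag has size at most 3, so the width is 3 − 1 = 2 and tw(G) ≤ 2. For the lower bound, the 3 vertices {0, 1, 2} are pairwise adjacent, and any tree decomposition puts a clique entirely inside one bag — forcing width ≥ 2. Combining the bounds, tw(G) = 2.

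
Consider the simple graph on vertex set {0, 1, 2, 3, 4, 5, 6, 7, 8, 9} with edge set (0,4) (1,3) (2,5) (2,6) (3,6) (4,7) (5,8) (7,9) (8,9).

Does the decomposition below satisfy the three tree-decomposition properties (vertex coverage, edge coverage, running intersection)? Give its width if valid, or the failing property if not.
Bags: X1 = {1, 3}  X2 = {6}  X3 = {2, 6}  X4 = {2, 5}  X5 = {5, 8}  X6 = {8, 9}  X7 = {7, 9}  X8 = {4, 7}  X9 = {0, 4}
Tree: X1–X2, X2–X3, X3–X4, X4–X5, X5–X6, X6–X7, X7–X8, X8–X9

A tree decomposition must satisfy three properties: every vertex lies in some bag; for every edge, both endpoints lie together in some bag; and for every vertex, the bags containing it form a connected subtree. Here edge (3,6) lies in no bag, so the decomposition is invalid.

No — edge (3,6) lies in no bag.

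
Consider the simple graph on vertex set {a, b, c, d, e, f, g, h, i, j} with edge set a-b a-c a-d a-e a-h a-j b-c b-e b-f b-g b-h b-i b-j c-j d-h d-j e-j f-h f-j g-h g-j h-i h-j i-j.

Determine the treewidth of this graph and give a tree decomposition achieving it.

Each bag holds 4 vertices, so the decomposition has width 3, which upper-bounds the treewidth. On the other hand G contains the 4-clique {a, d, h, j}. A clique must lie in a single bag of any decomposition, so no decomposition can have width below 3. Therefore the treewidth is 3.

Treewidth 3.
Bags: B1 = {a, b, h, j}  B2 = {a, b, e, j}  B3 = {a, d, h, j}  B4 = {b, g, h, j}  B5 = {b, f, h, j}  B6 = {a, b, c, j}  B7 = {b, h, i, j}
Tree: B1–B2, B1–B3, B1–B4, B4–B5, B1–B6, B5–B7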